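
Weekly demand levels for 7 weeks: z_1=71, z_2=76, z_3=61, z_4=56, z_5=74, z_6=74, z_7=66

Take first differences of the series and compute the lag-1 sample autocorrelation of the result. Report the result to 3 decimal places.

First differences Δz: 5, -15, -5, 18, 0, -8
Mean of differences = -0.8333
Numerator Σ(Δz_t−Δz̄)(Δz_{t+1}−Δz̄) = -92.3611
Denominator Σ(Δz_t−Δz̄)² = 658.8333
r_1(Δz) = -92.3611 / 658.8333 = -0.140

-0.140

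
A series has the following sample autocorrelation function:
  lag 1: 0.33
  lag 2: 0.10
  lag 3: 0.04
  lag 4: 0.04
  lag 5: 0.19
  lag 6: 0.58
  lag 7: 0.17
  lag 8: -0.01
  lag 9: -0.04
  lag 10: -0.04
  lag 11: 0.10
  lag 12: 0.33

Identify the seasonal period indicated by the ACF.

The largest autocorrelation is r_6 = 0.58; the remaining lags stay at or below 0.33. The elevated value at lag 1 (0.33), dropping to 0.10 at lag 2, reflects decaying short-term dependence rather than seasonality.
The dominant spike at lag 6 indicates a seasonal period of 6.

6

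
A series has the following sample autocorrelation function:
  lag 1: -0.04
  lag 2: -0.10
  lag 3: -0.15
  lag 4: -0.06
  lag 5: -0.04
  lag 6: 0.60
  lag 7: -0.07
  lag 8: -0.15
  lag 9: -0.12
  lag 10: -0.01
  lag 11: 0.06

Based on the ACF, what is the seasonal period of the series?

The largest autocorrelation is r_6 = 0.60; the remaining lags stay at or below 0.06.
The dominant spike at lag 6 indicates a seasonal period of 6.

6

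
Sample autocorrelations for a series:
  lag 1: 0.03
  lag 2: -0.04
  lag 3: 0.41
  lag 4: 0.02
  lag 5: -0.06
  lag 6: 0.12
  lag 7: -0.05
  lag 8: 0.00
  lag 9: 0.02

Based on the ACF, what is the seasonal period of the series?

3

The largest autocorrelation is r_3 = 0.41; the remaining lags stay at or below 0.12.
The dominant spike at lag 3 indicates a seasonal period of 3.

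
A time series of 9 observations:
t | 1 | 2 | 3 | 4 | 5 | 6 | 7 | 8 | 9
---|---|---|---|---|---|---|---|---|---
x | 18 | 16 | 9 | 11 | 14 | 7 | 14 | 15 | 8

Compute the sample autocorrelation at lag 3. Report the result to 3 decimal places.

Mean x̄ = (18 + 16 + 9 + 11 + 14 + 7 + 14 + 15 + 8)/9 = 12.4444
Σ(x_t−x̄)(x_{t+3}−x̄) = (-8.0247) + (5.5309) + (18.7531) + (-2.2469) + (3.9753) + (24.1975) = 42.1852
Denominator Σ(x_t−x̄)² = 118.2222
r_3 = 42.1852 / 118.2222 = 0.357

0.357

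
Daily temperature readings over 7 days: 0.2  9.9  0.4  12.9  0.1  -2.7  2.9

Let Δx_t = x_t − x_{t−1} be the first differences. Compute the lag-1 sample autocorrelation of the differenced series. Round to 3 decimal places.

First differences Δx: 9.7, -9.5, 12.5, -12.8, -2.8, 5.6
Mean of differences = 0.4500
Numerator Σ(Δx_t−Δx̄)(Δx_{t+1}−Δx̄) = -345.2725
Denominator Σ(Δx_t−Δx̄)² = 542.4150
r_1(Δx) = -345.2725 / 542.4150 = -0.637

-0.637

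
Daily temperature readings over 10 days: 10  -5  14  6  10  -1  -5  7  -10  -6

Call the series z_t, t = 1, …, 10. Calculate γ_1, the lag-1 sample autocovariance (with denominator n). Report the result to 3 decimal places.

-6.200

Mean z̄ = (10 − 5 + 14 + 6 + 10 − 1 − 5 + 7 − 10 − 6)/10 = 2.0000
Σ_{t=1}^{9}(z_t−z̄)(z_{t+1}−z̄) = -62.0000
γ_1 = -62.0000 / 10 = -6.200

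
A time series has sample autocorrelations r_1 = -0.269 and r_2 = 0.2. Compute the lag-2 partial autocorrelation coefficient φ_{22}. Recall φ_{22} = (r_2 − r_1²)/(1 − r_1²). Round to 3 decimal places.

0.138

φ_{22} = (r_2 − r_1²) / (1 − r_1²)
r_1² = (-0.269)² = 0.072361
Numerator = 0.2 − 0.0724 = 0.1276; denominator = 1 − 0.0724 = 0.9276
φ_{22} = 0.1276 / 0.9276 = 0.138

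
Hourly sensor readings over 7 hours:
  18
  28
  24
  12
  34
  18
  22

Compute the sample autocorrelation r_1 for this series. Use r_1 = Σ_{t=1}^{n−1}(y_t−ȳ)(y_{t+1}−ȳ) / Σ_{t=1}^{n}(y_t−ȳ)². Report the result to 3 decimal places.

Mean ȳ = (18 + 28 + 24 + 12 + 34 + 18 + 22)/7 = 22.2857
Deviations from mean: -4.2857, 5.7143, 1.7143, -10.2857, 11.7143, -4.2857, -0.2857
Σ(y_t−ȳ)(y_{t+1}−ȳ) = (-24.4898) + (9.7959) + (-17.6327) + (-120.4898) + (-50.2041) + (1.2245) = -201.7959
Denominator Σ(y_t−ȳ)² = 315.4286
r_1 = -201.7959 / 315.4286 = -0.640

-0.640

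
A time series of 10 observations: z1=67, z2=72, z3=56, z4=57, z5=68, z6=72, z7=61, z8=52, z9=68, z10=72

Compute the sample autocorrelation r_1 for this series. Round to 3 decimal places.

0.038

Mean z̄ = (67 + 72 + 56 + 57 + 68 + 72 + 61 + 52 + 68 + 72)/10 = 64.5000
Numerator Σ_{t=1}^{9}(z_t−z̄)(z_{t+1}−z̄) = 18.7500
Denominator Σ(z_t−z̄)² = 496.5000
r_1 = 18.7500 / 496.5000 = 0.038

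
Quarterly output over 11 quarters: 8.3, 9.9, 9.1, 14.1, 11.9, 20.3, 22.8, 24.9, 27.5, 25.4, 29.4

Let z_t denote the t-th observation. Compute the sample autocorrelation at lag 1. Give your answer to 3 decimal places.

0.715

Mean z̄ = (8.3 + 9.9 + 9.1 + 14.1 + 11.9 + 20.3 + 22.8 + 24.9 + 27.5 + 25.4 + 29.4)/11 = 18.5091
Numerator Σ_{t=1}^{10}(z_t−z̄)(z_{t+1}−z̄) = 457.2554
Denominator Σ(z_t−z̄)² = 639.3891
r_1 = 457.2554 / 639.3891 = 0.715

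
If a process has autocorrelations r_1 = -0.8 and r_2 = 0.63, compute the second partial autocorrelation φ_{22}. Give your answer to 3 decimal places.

-0.028

φ_{22} = (r_2 − r_1²) / (1 − r_1²)
r_1² = (-0.8)² = 0.64
Numerator = 0.63 − 0.6400 = -0.0100; denominator = 1 − 0.6400 = 0.3600
φ_{22} = -0.0100 / 0.3600 = -0.028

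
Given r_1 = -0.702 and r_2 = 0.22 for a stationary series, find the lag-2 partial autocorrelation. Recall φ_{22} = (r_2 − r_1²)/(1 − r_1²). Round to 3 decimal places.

-0.538

φ_{22} = (r_2 − r_1²) / (1 − r_1²)
r_1² = (-0.702)² = 0.492804
Numerator = 0.22 − 0.4928 = -0.2728; denominator = 1 − 0.4928 = 0.5072
φ_{22} = -0.2728 / 0.5072 = -0.538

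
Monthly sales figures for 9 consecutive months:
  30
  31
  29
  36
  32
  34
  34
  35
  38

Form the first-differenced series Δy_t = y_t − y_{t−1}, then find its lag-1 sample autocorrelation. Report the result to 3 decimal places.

First differences Δy: 1, -2, 7, -4, 2, 0, 1, 3
Mean of differences = 1.0000
Numerator Σ(Δy_t−Δȳ)(Δy_{t+1}−Δȳ) = -54.0000
Denominator Σ(Δy_t−Δȳ)² = 76.0000
r_1(Δy) = -54.0000 / 76.0000 = -0.711

-0.711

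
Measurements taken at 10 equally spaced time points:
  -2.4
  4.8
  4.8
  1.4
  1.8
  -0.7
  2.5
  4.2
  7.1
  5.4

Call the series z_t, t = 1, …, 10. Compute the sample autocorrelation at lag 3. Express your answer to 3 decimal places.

-0.232

Mean z̄ = (-2.4 + 4.8 + 4.8 + 1.4 + 1.8 − 0.7 + 2.5 + 4.2 + 7.1 + 5.4)/10 = 2.8900
Numerator Σ_{t=1}^{7}(z_t−z̄)(z_{t+3}−z̄) = -17.9963
Denominator Σ(z_t−z̄)² = 77.4690
r_3 = -17.9963 / 77.4690 = -0.232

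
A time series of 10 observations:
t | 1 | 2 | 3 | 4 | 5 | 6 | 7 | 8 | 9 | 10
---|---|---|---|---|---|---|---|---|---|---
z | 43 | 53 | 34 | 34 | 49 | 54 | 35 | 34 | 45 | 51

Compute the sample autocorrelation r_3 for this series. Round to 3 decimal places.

Mean z̄ = (43 + 53 + 34 + 34 + 49 + 54 + 35 + 34 + 45 + 51)/10 = 43.2000
Numerator Σ_{t=1}^{7}(z_t−z̄)(z_{t+3}−z̄) = -63.1200
Denominator Σ(z_t−z̄)² = 631.6000
r_3 = -63.1200 / 631.6000 = -0.100

-0.100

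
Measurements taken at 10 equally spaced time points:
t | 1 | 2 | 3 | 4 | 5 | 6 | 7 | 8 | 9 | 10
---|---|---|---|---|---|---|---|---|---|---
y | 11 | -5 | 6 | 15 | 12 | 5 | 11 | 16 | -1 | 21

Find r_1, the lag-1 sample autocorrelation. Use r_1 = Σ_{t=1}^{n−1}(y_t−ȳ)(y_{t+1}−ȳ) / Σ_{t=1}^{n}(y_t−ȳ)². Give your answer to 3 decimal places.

-0.319

Mean ȳ = (11 − 5 + 6 + 15 + 12 + 5 + 11 + 16 − 1 + 21)/10 = 9.1000
Numerator Σ_{t=1}^{9}(y_t−ȳ)(y_{t+1}−ȳ) = -180.7100
Denominator Σ(y_t−ȳ)² = 566.9000
r_1 = -180.7100 / 566.9000 = -0.319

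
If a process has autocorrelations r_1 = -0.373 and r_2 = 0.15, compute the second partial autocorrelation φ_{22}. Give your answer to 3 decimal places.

0.013

φ_{22} = (r_2 − r_1²) / (1 − r_1²)
r_1² = (-0.373)² = 0.139129
Numerator = 0.15 − 0.1391 = 0.0109; denominator = 1 − 0.1391 = 0.8609
φ_{22} = 0.0109 / 0.8609 = 0.013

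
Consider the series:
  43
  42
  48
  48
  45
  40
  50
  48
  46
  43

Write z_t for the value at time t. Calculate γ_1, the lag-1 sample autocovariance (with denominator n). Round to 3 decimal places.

-0.519

Mean z̄ = (43 + 42 + 48 + 48 + 45 + 40 + 50 + 48 + 46 + 43)/10 = 45.3000
Σ_{t=1}^{9}(z_t−z̄)(z_{t+1}−z̄) = -5.1900
γ_1 = -5.1900 / 10 = -0.519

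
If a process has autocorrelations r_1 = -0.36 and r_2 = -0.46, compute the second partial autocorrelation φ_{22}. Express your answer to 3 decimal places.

-0.677

φ_{22} = (r_2 − r_1²) / (1 − r_1²)
r_1² = (-0.36)² = 0.1296
Numerator = -0.46 − 0.1296 = -0.5896; denominator = 1 − 0.1296 = 0.8704
φ_{22} = -0.5896 / 0.8704 = -0.677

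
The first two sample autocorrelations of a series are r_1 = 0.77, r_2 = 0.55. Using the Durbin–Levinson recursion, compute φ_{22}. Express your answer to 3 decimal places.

-0.105

φ_{22} = (r_2 − r_1²) / (1 − r_1²)
r_1² = (0.77)² = 0.5929
Numerator = 0.55 − 0.5929 = -0.0429; denominator = 1 − 0.5929 = 0.4071
φ_{22} = -0.0429 / 0.4071 = -0.105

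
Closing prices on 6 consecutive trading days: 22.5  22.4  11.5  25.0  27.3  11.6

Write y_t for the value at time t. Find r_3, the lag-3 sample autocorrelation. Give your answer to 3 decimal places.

0.435

Mean ȳ = (22.5 + 22.4 + 11.5 + 25.0 + 27.3 + 11.6)/6 = 20.0500
Σ(y_t−ȳ)(y_{t+3}−ȳ) = (12.1275) + (17.0375) + (72.2475) = 101.4125
Denominator Σ(y_t−ȳ)² = 233.0950
r_3 = 101.4125 / 233.0950 = 0.435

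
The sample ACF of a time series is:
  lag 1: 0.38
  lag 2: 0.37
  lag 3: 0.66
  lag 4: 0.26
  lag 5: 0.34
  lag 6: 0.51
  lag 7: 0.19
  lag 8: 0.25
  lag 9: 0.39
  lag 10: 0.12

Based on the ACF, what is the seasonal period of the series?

The largest autocorrelation is r_3 = 0.66, with weaker echoes at lags 6 (0.51) and 9 (0.39); the remaining lags stay at or below 0.38. The elevated value at lag 1 (0.38), dropping to 0.37 at lag 2, reflects decaying short-term dependence rather than seasonality.
The dominant spike at lag 3 indicates a seasonal period of 3.

3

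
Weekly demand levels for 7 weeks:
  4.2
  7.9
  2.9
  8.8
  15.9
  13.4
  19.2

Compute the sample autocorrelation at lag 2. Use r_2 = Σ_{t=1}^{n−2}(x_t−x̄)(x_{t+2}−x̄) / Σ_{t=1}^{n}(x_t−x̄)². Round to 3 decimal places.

0.239

Mean x̄ = (4.2 + 7.9 + 2.9 + 8.8 + 15.9 + 13.4 + 19.2)/7 = 10.3286
Deviations from mean: -6.1286, -2.4286, -7.4286, -1.5286, 5.5714, 3.0714, 8.8714
Σ(x_t−x̄)(x_{t+2}−x̄) = (45.5265) + (3.7122) + (-41.3878) + (-4.6949) + (49.4265) = 52.5827
Denominator Σ(x_t−x̄)² = 220.1543
r_2 = 52.5827 / 220.1543 = 0.239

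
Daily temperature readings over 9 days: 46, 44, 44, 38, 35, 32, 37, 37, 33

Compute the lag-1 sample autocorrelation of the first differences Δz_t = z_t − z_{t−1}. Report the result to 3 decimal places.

First differences Δz: -2, 0, -6, -3, -3, 5, 0, -4
Mean of differences = -1.6250
Numerator Σ(Δz_t−Δz̄)(Δz_{t+1}−Δz̄) = -2.0156
Denominator Σ(Δz_t−Δz̄)² = 77.8750
r_1(Δz) = -2.0156 / 77.8750 = -0.026

-0.026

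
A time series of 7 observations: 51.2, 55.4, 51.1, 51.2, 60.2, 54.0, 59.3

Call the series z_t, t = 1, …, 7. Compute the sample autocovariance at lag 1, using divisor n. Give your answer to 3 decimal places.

-2.687

Mean z̄ = (51.2 + 55.4 + 51.1 + 51.2 + 60.2 + 54.0 + 59.3)/7 = 54.6286
Σ_{t=1}^{6}(z_t−z̄)(z_{t+1}−z̄) = -18.8094
γ_1 = -18.8094 / 7 = -2.687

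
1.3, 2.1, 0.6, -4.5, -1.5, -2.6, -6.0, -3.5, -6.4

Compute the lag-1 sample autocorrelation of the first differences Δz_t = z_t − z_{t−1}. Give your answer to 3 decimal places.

-0.526

First differences Δz: 0.8, -1.5, -5.1, 3.0, -1.1, -3.4, 2.5, -2.9
Mean of differences = -0.9625
Numerator Σ(Δz_t−Δz̄)(Δz_{t+1}−Δz̄) = -30.4764
Denominator Σ(Δz_t−Δz̄)² = 57.9188
r_1(Δz) = -30.4764 / 57.9188 = -0.526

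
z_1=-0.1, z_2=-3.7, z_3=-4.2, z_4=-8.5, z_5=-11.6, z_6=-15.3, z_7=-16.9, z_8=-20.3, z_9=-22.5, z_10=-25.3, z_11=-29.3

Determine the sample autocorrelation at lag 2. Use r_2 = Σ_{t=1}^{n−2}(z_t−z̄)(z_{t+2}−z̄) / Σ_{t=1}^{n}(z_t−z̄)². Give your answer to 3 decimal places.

0.477

Mean z̄ = (-0.1 − 3.7 − 4.2 − 8.5 − 11.6 − 15.3 − 16.9 − 20.3 − 22.5 − 25.3 − 29.3)/11 = -14.3364
Numerator Σ_{t=1}^{9}(z_t−z̄)(z_{t+2}−z̄) = 435.6964
Denominator Σ(z_t−z̄)² = 913.9255
r_2 = 435.6964 / 913.9255 = 0.477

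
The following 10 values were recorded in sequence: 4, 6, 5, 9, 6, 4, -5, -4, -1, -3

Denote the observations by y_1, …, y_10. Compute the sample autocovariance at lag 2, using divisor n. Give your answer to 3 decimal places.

7.068

Mean ȳ = (4 + 6 + 5 + 9 + 6 + 4 − 5 − 4 − 1 − 3)/10 = 2.1000
Σ_{t=1}^{8}(y_t−ȳ)(y_{t+2}−ȳ) = 70.6800
γ_2 = 70.6800 / 10 = 7.068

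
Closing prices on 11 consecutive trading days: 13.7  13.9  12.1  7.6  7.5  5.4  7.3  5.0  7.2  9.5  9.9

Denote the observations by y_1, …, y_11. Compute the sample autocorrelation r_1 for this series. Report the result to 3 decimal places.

Mean ȳ = (13.7 + 13.9 + 12.1 + 7.6 + 7.5 + 5.4 + 7.3 + 5.0 + 7.2 + 9.5 + 9.9)/11 = 9.0091
Numerator Σ_{t=1}^{10}(y_t−ȳ)(y_{t+1}−ȳ) = 61.0999
Denominator Σ(y_t−ȳ)² = 96.0691
r_1 = 61.0999 / 96.0691 = 0.636

0.636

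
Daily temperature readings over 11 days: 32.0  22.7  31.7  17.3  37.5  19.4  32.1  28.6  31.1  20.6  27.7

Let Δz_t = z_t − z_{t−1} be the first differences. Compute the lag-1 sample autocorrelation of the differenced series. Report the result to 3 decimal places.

First differences Δz: -9.3, 9.0, -14.4, 20.2, -18.1, 12.7, -3.5, 2.5, -10.5, 7.1
Mean of differences = -0.4300
Numerator Σ(Δz_t−Δz̄)(Δz_{t+1}−Δz̄) = -1254.7579
Denominator Σ(Δz_t−Δz̄)² = 1449.1010
r_1(Δz) = -1254.7579 / 1449.1010 = -0.866

-0.866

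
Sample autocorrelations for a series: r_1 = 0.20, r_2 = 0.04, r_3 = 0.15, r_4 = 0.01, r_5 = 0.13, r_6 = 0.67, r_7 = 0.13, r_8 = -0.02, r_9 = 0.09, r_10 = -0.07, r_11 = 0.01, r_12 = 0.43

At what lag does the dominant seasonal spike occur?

6

The largest autocorrelation is r_6 = 0.67, with a weaker echo at lag 12 (0.43); the remaining lags stay at or below 0.20. The elevated value at lag 1 (0.20), dropping to 0.04 at lag 2, reflects decaying short-term dependence rather than seasonality.
The dominant spike at lag 6 indicates a seasonal period of 6.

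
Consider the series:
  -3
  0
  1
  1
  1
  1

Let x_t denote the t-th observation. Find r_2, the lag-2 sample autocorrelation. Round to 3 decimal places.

Mean x̄ = (-3 + 0 + 1 + 1 + 1 + 1)/6 = 0.1667
Numerator Σ_{t=1}^{4}(x_t−x̄)(x_{t+2}−x̄) = -1.3889
Denominator Σ(x_t−x̄)² = 12.8333
r_2 = -1.3889 / 12.8333 = -0.108

-0.108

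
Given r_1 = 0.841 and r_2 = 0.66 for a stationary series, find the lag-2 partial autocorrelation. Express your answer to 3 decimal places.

-0.162

φ_{22} = (r_2 − r_1²) / (1 − r_1²)
r_1² = (0.841)² = 0.707281
Numerator = 0.66 − 0.7073 = -0.0473; denominator = 1 − 0.7073 = 0.2927
φ_{22} = -0.0473 / 0.2927 = -0.162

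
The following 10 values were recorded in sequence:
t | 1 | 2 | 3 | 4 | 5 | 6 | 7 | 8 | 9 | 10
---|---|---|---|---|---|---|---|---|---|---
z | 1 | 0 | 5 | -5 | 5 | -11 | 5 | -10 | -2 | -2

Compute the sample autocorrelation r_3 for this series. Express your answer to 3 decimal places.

-0.442

Mean z̄ = (1 + 0 + 5 − 5 + 5 − 11 + 5 − 10 − 2 − 2)/10 = -1.4000
Σ(z_t−z̄)(z_{t+3}−z̄) = (-8.6400) + (8.9600) + (-61.4400) + (-23.0400) + (-55.0400) + (5.7600) + (-3.8400) = -137.2800
Denominator Σ(z_t−z̄)² = 310.4000
r_3 = -137.2800 / 310.4000 = -0.442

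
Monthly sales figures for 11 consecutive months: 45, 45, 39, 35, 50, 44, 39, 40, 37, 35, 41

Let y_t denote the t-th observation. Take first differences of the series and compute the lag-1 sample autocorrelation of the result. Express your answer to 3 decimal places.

-0.295

First differences Δy: 0, -6, -4, 15, -6, -5, 1, -3, -2, 6
Mean of differences = -0.4000
Numerator Σ(Δy_t−Δȳ)(Δy_{t+1}−Δȳ) = -114.1600
Denominator Σ(Δy_t−Δȳ)² = 386.4000
r_1(Δy) = -114.1600 / 386.4000 = -0.295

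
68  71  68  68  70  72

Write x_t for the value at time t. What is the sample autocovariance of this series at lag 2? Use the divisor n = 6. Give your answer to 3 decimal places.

-0.750

Mean x̄ = (68 + 71 + 68 + 68 + 70 + 72)/6 = 69.5000
Deviations: -1.5000, 1.5000, -1.5000, -1.5000, 0.5000, 2.5000
Σ_{t=1}^{4}(x_t−x̄)(x_{t+2}−x̄) = -4.5000
γ_2 = -4.5000 / 6 = -0.750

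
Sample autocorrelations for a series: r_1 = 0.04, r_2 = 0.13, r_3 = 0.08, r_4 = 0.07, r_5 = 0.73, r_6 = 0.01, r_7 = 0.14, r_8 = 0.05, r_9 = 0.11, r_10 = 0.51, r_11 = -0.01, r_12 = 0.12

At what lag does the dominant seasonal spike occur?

5

The largest autocorrelation is r_5 = 0.73, with a weaker echo at lag 10 (0.51); the remaining lags stay at or below 0.14.
The dominant spike at lag 5 indicates a seasonal period of 5.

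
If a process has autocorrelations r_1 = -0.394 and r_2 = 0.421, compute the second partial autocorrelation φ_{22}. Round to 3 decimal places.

φ_{22} = (r_2 − r_1²) / (1 − r_1²)
r_1² = (-0.394)² = 0.155236
Numerator = 0.421 − 0.1552 = 0.2658; denominator = 1 − 0.1552 = 0.8448
φ_{22} = 0.2658 / 0.8448 = 0.315

0.315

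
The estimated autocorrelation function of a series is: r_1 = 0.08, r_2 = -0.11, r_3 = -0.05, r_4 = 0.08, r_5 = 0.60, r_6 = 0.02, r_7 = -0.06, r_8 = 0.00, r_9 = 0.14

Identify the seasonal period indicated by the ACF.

The largest autocorrelation is r_5 = 0.60; the remaining lags stay at or below 0.14.
The dominant spike at lag 5 indicates a seasonal period of 5.

5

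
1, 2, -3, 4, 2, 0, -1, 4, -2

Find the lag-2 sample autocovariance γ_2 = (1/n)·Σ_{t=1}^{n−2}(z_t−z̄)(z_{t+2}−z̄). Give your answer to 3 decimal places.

Mean z̄ = (1 + 2 − 3 + 4 + 2 + 0 − 1 + 4 − 2)/9 = 0.7778
Σ_{t=1}^{7}(z_t−z̄)(z_{t+2}−z̄) = -3.7654
γ_2 = -3.7654 / 9 = -0.418

-0.418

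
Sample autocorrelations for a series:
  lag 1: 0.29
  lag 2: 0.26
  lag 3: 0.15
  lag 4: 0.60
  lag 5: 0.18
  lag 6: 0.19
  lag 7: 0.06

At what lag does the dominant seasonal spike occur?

The largest autocorrelation is r_4 = 0.60; the remaining lags stay at or below 0.29. The elevated value at lag 1 (0.29), dropping to 0.26 at lag 2, reflects decaying short-term dependence rather than seasonality.
The dominant spike at lag 4 indicates a seasonal period of 4.

4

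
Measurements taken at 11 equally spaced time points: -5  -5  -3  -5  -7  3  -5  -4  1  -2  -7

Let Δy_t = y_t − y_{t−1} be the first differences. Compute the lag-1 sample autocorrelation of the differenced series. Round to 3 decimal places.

-0.435

First differences Δy: 0, 2, -2, -2, 10, -8, 1, 5, -3, -5
Mean of differences = -0.2000
Numerator Σ(Δy_t−Δȳ)(Δy_{t+1}−Δȳ) = -102.4400
Denominator Σ(Δy_t−Δȳ)² = 235.6000
r_1(Δy) = -102.4400 / 235.6000 = -0.435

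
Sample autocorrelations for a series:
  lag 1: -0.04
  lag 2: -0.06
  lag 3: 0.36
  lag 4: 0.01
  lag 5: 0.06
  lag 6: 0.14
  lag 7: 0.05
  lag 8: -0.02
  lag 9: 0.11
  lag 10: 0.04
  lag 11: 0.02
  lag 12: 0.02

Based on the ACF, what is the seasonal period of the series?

The largest autocorrelation is r_3 = 0.36; the remaining lags stay at or below 0.14.
The dominant spike at lag 3 indicates a seasonal period of 3.

3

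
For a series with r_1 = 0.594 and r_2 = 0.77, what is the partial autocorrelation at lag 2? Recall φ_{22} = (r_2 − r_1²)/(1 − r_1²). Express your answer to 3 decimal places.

φ_{22} = (r_2 − r_1²) / (1 − r_1²)
r_1² = (0.594)² = 0.352836
Numerator = 0.77 − 0.3528 = 0.4172; denominator = 1 − 0.3528 = 0.6472
φ_{22} = 0.4172 / 0.6472 = 0.645

0.645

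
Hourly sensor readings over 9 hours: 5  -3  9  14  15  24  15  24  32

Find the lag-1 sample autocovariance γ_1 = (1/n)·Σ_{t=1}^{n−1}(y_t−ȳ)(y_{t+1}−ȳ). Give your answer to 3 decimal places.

Mean ȳ = (5 − 3 + 9 + 14 + 15 + 24 + 15 + 24 + 32)/9 = 15.0000
Σ_{t=1}^{8}(y_t−ȳ)(y_{t+1}−ȳ) = 447.0000
γ_1 = 447.0000 / 9 = 49.667

49.667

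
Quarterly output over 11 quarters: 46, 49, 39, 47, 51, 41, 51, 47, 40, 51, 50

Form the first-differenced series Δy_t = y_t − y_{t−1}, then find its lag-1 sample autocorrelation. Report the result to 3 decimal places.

First differences Δy: 3, -10, 8, 4, -10, 10, -4, -7, 11, -1
Mean of differences = 0.4000
Numerator Σ(Δy_t−Δȳ)(Δy_{t+1}−Δȳ) = -318.9600
Denominator Σ(Δy_t−Δȳ)² = 574.4000
r_1(Δy) = -318.9600 / 574.4000 = -0.555

-0.555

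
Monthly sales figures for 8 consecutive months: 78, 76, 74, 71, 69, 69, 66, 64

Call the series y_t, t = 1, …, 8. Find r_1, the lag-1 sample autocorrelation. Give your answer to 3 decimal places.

Mean ȳ = (78 + 76 + 74 + 71 + 69 + 69 + 66 + 64)/8 = 70.8750
Deviations from mean: 7.1250, 5.1250, 3.1250, 0.1250, -1.8750, -1.8750, -4.8750, -6.8750
Σ(y_t−ȳ)(y_{t+1}−ȳ) = (36.5156) + (16.0156) + (0.3906) + (-0.2344) + (3.5156) + (9.1406) + (33.5156) = 98.8594
Denominator Σ(y_t−ȳ)² = 164.8750
r_1 = 98.8594 / 164.8750 = 0.600

0.600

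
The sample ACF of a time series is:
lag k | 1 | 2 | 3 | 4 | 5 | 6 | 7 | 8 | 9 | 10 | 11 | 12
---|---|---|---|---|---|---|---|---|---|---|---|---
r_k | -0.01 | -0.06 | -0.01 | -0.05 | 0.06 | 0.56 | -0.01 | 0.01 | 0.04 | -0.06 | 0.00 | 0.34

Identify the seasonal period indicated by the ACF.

6

The largest autocorrelation is r_6 = 0.56, with a weaker echo at lag 12 (0.34); the remaining lags stay at or below 0.06.
The dominant spike at lag 6 indicates a seasonal period of 6.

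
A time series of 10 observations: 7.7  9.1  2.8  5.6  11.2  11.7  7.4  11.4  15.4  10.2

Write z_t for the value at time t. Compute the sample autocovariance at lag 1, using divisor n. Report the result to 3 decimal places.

3.296

Mean z̄ = (7.7 + 9.1 + 2.8 + 5.6 + 11.2 + 11.7 + 7.4 + 11.4 + 15.4 + 10.2)/10 = 9.2500
Σ_{t=1}^{9}(z_t−z̄)(z_{t+1}−z̄) = 32.9575
γ_1 = 32.9575 / 10 = 3.296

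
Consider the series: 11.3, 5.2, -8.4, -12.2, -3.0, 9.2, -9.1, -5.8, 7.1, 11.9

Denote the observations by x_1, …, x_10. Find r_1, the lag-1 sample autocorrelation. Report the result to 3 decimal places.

0.193

Mean x̄ = (11.3 + 5.2 − 8.4 − 12.2 − 3.0 + 9.2 − 9.1 − 5.8 + 7.1 + 11.9)/10 = 0.6200
Numerator Σ_{t=1}^{9}(x_t−x̄)(x_{t+1}−x̄) = 149.0856
Denominator Σ(x_t−x̄)² = 772.3960
r_1 = 149.0856 / 772.3960 = 0.193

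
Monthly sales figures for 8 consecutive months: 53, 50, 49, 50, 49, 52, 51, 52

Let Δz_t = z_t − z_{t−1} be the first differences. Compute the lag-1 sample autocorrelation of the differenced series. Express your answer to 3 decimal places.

First differences Δz: -3, -1, 1, -1, 3, -1, 1
Mean of differences = -0.1429
Numerator Σ(Δz_t−Δz̄)(Δz_{t+1}−Δz̄) = -5.8776
Denominator Σ(Δz_t−Δz̄)² = 22.8571
r_1(Δz) = -5.8776 / 22.8571 = -0.257

-0.257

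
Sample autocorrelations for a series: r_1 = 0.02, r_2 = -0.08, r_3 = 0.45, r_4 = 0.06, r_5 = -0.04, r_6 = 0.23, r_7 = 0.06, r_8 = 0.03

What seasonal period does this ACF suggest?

3

The largest autocorrelation is r_3 = 0.45, with a weaker echo at lag 6 (0.23); the remaining lags stay at or below 0.06.
The dominant spike at lag 3 indicates a seasonal period of 3.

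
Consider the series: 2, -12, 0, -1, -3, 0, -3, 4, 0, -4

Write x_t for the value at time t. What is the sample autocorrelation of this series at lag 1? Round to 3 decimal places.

-0.361

Mean x̄ = (2 − 12 + 0 − 1 − 3 + 0 − 3 + 4 + 0 − 4)/10 = -1.7000
Numerator Σ_{t=1}^{9}(x_t−x̄)(x_{t+1}−x̄) = -61.3900
Denominator Σ(x_t−x̄)² = 170.1000
r_1 = -61.3900 / 170.1000 = -0.361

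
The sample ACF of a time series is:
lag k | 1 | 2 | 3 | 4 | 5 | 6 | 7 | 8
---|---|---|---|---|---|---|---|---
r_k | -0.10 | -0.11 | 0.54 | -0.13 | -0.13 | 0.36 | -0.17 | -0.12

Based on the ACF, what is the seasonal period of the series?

3

The largest autocorrelation is r_3 = 0.54, with a weaker echo at lag 6 (0.36); the remaining lags stay at or below -0.10.
The dominant spike at lag 3 indicates a seasonal period of 3.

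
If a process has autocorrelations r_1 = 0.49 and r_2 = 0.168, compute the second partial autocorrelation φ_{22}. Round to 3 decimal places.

-0.095

φ_{22} = (r_2 − r_1²) / (1 − r_1²)
r_1² = (0.49)² = 0.2401
Numerator = 0.168 − 0.2401 = -0.0721; denominator = 1 − 0.2401 = 0.7599
φ_{22} = -0.0721 / 0.7599 = -0.095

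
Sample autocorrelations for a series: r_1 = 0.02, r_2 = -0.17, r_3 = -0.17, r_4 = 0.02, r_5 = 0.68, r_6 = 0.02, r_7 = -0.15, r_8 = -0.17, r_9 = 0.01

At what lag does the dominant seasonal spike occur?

5

The largest autocorrelation is r_5 = 0.68; the remaining lags stay at or below 0.02.
The dominant spike at lag 5 indicates a seasonal period of 5.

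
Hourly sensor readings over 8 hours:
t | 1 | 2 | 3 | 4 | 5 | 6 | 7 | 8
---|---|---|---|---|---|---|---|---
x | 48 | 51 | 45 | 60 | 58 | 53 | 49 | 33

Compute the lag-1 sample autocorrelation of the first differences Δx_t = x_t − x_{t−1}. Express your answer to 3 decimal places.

-0.098

First differences Δx: 3, -6, 15, -2, -5, -4, -16
Mean of differences = -2.1429
Numerator Σ(Δx_t−Δx̄)(Δx_{t+1}−Δx̄) = -52.8776
Denominator Σ(Δx_t−Δx̄)² = 538.8571
r_1(Δx) = -52.8776 / 538.8571 = -0.098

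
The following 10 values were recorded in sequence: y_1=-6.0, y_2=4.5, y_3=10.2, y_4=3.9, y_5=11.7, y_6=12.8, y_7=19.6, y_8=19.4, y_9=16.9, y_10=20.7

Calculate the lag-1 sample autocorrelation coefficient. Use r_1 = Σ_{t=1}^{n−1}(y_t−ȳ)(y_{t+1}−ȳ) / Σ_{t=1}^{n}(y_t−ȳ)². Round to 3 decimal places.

0.468

Mean ȳ = (-6.0 + 4.5 + 10.2 + 3.9 + 11.7 + 12.8 + 19.6 + 19.4 + 16.9 + 20.7)/10 = 11.3700
Numerator Σ_{t=1}^{9}(y_t−ȳ)(y_{t+1}−ȳ) = 307.9731
Denominator Σ(y_t−ȳ)² = 658.0810
r_1 = 307.9731 / 658.0810 = 0.468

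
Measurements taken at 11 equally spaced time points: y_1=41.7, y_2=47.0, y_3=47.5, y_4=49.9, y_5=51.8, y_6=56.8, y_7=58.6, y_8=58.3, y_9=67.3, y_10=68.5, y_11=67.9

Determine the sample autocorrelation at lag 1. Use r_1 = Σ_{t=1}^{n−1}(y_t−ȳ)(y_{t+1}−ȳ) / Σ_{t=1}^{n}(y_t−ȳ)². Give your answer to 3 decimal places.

Mean ȳ = (41.7 + 47.0 + 47.5 + 49.9 + 51.8 + 56.8 + 58.6 + 58.3 + 67.3 + 68.5 + 67.9)/11 = 55.9364
Numerator Σ_{t=1}^{10}(y_t−ȳ)(y_{t+1}−ȳ) = 603.4641
Denominator Σ(y_t−ȳ)² = 850.7855
r_1 = 603.4641 / 850.7855 = 0.709

0.709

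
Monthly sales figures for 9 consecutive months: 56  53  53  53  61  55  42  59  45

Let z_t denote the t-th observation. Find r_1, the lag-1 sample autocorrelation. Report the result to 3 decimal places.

Mean z̄ = (56 + 53 + 53 + 53 + 61 + 55 + 42 + 59 + 45)/9 = 53.0000
Numerator Σ_{t=1}^{8}(z_t−z̄)(z_{t+1}−z̄) = -120.0000
Denominator Σ(z_t−z̄)² = 298.0000
r_1 = -120.0000 / 298.0000 = -0.403

-0.403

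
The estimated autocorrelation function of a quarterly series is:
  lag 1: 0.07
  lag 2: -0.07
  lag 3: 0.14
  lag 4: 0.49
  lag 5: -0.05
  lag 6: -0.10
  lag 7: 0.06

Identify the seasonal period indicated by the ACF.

The largest autocorrelation is r_4 = 0.49; the remaining lags stay at or below 0.14.
The dominant spike at lag 4 indicates a seasonal period of 4.

4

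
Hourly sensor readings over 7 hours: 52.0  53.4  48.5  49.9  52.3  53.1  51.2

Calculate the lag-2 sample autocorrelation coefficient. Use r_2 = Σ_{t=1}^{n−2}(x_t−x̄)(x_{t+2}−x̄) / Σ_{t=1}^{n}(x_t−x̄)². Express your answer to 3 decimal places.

Mean x̄ = (52.0 + 53.4 + 48.5 + 49.9 + 52.3 + 53.1 + 51.2)/7 = 51.4857
Deviations from mean: 0.5143, 1.9143, -2.9857, -1.5857, 0.8143, 1.6143, -0.2857
Numerator Σ_{t=1}^{5}(x_t−x̄)(x_{t+2}−x̄) = -9.7947
Denominator Σ(x_t−x̄)² = 18.7086
r_2 = -9.7947 / 18.7086 = -0.524

-0.524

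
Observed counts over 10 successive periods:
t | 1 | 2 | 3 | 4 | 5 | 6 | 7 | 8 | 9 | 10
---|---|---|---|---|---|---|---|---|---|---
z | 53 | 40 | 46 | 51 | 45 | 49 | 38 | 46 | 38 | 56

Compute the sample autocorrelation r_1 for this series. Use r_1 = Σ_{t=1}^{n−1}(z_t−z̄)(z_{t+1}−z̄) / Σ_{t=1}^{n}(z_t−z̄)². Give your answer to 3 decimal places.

-0.435

Mean z̄ = (53 + 40 + 46 + 51 + 45 + 49 + 38 + 46 + 38 + 56)/10 = 46.2000
Numerator Σ_{t=1}^{9}(z_t−z̄)(z_{t+1}−z̄) = -151.0400
Denominator Σ(z_t−z̄)² = 347.6000
r_1 = -151.0400 / 347.6000 = -0.435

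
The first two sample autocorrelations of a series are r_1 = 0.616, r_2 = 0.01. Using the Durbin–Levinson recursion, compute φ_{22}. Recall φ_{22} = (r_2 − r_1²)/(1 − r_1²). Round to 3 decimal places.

-0.595

φ_{22} = (r_2 − r_1²) / (1 − r_1²)
r_1² = (0.616)² = 0.379456
Numerator = 0.01 − 0.3795 = -0.3695; denominator = 1 − 0.3795 = 0.6205
φ_{22} = -0.3695 / 0.6205 = -0.595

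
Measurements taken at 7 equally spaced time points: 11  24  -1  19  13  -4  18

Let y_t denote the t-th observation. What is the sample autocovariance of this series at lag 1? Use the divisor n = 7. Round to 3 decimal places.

-52.781

Mean ȳ = (11 + 24 − 1 + 19 + 13 − 4 + 18)/7 = 11.4286
Σ_{t=1}^{6}(y_t−ȳ)(y_{t+1}−ȳ) = -369.4694
γ_1 = -369.4694 / 7 = -52.781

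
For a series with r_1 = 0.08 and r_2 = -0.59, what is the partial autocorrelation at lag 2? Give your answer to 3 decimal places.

-0.600

φ_{22} = (r_2 − r_1²) / (1 − r_1²)
r_1² = (0.08)² = 0.0064
Numerator = -0.59 − 0.0064 = -0.5964; denominator = 1 − 0.0064 = 0.9936
φ_{22} = -0.5964 / 0.9936 = -0.600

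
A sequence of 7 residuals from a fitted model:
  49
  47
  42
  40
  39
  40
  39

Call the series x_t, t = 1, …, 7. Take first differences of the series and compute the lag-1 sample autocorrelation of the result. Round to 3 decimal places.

First differences Δx: -2, -5, -2, -1, 1, -1
Mean of differences = -1.6667
Numerator Σ(Δx_t−Δx̄)(Δx_{t+1}−Δx̄) = 5.5556
Denominator Σ(Δx_t−Δx̄)² = 19.3333
r_1(Δx) = 5.5556 / 19.3333 = 0.287

0.287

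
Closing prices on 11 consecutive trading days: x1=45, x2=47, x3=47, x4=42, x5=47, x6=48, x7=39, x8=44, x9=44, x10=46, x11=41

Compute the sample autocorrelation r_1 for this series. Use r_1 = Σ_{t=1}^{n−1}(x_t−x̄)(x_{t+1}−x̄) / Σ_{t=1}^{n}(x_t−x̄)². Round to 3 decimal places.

Mean x̄ = (45 + 47 + 47 + 42 + 47 + 48 + 39 + 44 + 44 + 46 + 41)/11 = 44.5455
Numerator Σ_{t=1}^{10}(x_t−x̄)(x_{t+1}−x̄) = -18.6612
Denominator Σ(x_t−x̄)² = 82.7273
r_1 = -18.6612 / 82.7273 = -0.226

-0.226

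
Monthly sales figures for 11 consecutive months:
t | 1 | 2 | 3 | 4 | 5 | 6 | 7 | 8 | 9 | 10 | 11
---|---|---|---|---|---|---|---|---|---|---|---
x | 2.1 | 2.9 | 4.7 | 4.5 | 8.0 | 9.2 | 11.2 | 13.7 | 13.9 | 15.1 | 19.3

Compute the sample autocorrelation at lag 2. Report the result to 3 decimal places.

0.467

Mean x̄ = (2.1 + 2.9 + 4.7 + 4.5 + 8.0 + 9.2 + 11.2 + 13.7 + 13.9 + 15.1 + 19.3)/11 = 9.5091
Numerator Σ_{t=1}^{9}(x_t−x̄)(x_{t+2}−x̄) = 147.5417
Denominator Σ(x_t−x̄)² = 315.9891
r_2 = 147.5417 / 315.9891 = 0.467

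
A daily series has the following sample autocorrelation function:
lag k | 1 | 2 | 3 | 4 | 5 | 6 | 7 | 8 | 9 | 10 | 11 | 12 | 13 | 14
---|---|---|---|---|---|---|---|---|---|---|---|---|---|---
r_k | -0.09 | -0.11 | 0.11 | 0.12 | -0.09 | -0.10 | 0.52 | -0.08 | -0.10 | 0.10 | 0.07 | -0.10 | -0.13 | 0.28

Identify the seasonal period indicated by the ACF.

7

The largest autocorrelation is r_7 = 0.52, with a weaker echo at lag 14 (0.28); the remaining lags stay at or below 0.12.
The dominant spike at lag 7 indicates a seasonal period of 7.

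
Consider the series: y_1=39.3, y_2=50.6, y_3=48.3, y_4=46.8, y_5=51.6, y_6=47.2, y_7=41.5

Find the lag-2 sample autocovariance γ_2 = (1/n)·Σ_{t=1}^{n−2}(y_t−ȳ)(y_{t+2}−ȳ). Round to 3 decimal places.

Mean ȳ = (39.3 + 50.6 + 48.3 + 46.8 + 51.6 + 47.2 + 41.5)/7 = 46.4714
Deviations: -7.1714, 4.1286, 1.8286, 0.3286, 5.1286, 0.7286, -4.9714
Σ_{t=1}^{5}(y_t−ȳ)(y_{t+2}−ȳ) = -27.6359
γ_2 = -27.6359 / 7 = -3.948

-3.948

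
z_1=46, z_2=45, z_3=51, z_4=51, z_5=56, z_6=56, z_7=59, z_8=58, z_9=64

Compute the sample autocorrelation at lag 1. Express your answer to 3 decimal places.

Mean z̄ = (46 + 45 + 51 + 51 + 56 + 56 + 59 + 58 + 64)/9 = 54.0000
Numerator Σ_{t=1}^{8}(z_t−z̄)(z_{t+1}−z̄) = 176.0000
Denominator Σ(z_t−z̄)² = 312.0000
r_1 = 176.0000 / 312.0000 = 0.564

0.564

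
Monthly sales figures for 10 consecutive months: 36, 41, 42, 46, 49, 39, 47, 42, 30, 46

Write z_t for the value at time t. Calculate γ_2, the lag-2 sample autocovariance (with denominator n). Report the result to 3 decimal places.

-3.848

Mean z̄ = (36 + 41 + 42 + 46 + 49 + 39 + 47 + 42 + 30 + 46)/10 = 41.8000
Σ_{t=1}^{8}(z_t−z̄)(z_{t+2}−z̄) = -38.4800
γ_2 = -38.4800 / 10 = -3.848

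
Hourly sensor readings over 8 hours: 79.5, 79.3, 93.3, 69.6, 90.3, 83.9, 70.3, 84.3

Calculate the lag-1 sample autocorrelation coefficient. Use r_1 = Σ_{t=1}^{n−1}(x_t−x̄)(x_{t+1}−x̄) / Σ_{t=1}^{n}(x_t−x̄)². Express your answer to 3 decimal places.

Mean x̄ = (79.5 + 79.3 + 93.3 + 69.6 + 90.3 + 83.9 + 70.3 + 84.3)/8 = 81.3125
Deviations from mean: -1.8125, -2.0125, 11.9875, -11.7125, 8.9875, 2.5875, -11.0125, 2.9875
Σ(x_t−x̄)(x_{t+1}−x̄) = (3.6477) + (-24.1248) + (-140.4036) + (-105.2661) + (23.2552) + (-28.4948) + (-32.8998) = -304.2864
Denominator Σ(x_t−x̄)² = 505.8888
r_1 = -304.2864 / 505.8888 = -0.601

-0.601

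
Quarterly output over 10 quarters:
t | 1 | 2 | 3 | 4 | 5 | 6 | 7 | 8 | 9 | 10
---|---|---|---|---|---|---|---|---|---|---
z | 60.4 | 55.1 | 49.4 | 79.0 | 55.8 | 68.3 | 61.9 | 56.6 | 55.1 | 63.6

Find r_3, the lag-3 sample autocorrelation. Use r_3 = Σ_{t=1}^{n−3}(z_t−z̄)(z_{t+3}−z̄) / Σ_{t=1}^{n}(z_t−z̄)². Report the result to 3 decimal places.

-0.090

Mean z̄ = (60.4 + 55.1 + 49.4 + 79.0 + 55.8 + 68.3 + 61.9 + 56.6 + 55.1 + 63.6)/10 = 60.5200
Σ(z_t−z̄)(z_{t+3}−z̄) = (-2.2176) + (25.5824) + (-86.5136) + (25.5024) + (18.5024) + (-42.1676) + (4.2504) = -57.0612
Denominator Σ(z_t−z̄)² = 633.4960
r_3 = -57.0612 / 633.4960 = -0.090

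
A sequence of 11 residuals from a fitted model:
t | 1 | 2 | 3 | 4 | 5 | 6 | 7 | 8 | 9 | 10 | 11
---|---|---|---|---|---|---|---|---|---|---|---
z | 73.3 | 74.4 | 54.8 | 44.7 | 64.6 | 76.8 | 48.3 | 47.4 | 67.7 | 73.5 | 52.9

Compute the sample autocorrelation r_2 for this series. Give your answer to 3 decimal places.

Mean z̄ = (73.3 + 74.4 + 54.8 + 44.7 + 64.6 + 76.8 + 48.3 + 47.4 + 67.7 + 73.5 + 52.9)/11 = 61.6727
Numerator Σ_{t=1}^{9}(z_t−z̄)(z_{t+2}−z̄) = -1130.1342
Denominator Σ(z_t−z̄)² = 1505.6018
r_2 = -1130.1342 / 1505.6018 = -0.751

-0.751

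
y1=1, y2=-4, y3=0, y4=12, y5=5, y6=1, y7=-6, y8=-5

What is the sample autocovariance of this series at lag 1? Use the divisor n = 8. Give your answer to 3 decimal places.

10.094

Mean ȳ = (1 − 4 + 0 + 12 + 5 + 1 − 6 − 5)/8 = 0.5000
Σ_{t=1}^{7}(y_t−ȳ)(y_{t+1}−ȳ) = 80.7500
γ_1 = 80.7500 / 8 = 10.094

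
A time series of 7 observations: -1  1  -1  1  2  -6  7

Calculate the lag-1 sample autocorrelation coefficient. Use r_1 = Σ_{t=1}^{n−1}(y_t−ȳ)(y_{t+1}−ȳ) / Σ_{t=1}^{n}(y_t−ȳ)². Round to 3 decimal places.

-0.588

Mean ȳ = (-1 + 1 − 1 + 1 + 2 − 6 + 7)/7 = 0.4286
Deviations from mean: -1.4286, 0.5714, -1.4286, 0.5714, 1.5714, -6.4286, 6.5714
Numerator Σ_{t=1}^{6}(y_t−ȳ)(y_{t+1}−ȳ) = -53.8980
Denominator Σ(y_t−ȳ)² = 91.7143
r_1 = -53.8980 / 91.7143 = -0.588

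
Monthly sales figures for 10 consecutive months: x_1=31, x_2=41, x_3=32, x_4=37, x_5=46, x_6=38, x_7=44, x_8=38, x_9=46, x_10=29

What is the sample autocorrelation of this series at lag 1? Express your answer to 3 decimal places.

-0.343

Mean x̄ = (31 + 41 + 32 + 37 + 46 + 38 + 44 + 38 + 46 + 29)/10 = 38.2000
Numerator Σ_{t=1}^{9}(x_t−x̄)(x_{t+1}−x̄) = -116.6400
Denominator Σ(x_t−x̄)² = 339.6000
r_1 = -116.6400 / 339.6000 = -0.343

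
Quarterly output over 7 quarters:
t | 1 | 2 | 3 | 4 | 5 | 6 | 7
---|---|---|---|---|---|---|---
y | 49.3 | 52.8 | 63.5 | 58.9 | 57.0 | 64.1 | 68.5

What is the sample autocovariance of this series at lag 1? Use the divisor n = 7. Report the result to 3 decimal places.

10.002

Mean ȳ = (49.3 + 52.8 + 63.5 + 58.9 + 57.0 + 64.1 + 68.5)/7 = 59.1571
Deviations: -9.8571, -6.3571, 4.3429, -0.2571, -2.1571, 4.9429, 9.3429
Σ_{t=1}^{6}(y_t−ȳ)(y_{t+1}−ȳ) = 70.0110
γ_1 = 70.0110 / 7 = 10.002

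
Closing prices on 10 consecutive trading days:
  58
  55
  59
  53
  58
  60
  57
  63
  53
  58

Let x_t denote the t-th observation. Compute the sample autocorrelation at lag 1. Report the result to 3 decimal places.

Mean x̄ = (58 + 55 + 59 + 53 + 58 + 60 + 57 + 63 + 53 + 58)/10 = 57.4000
Numerator Σ_{t=1}^{9}(x_t−x̄)(x_{t+1}−x̄) = -43.9600
Denominator Σ(x_t−x̄)² = 86.4000
r_1 = -43.9600 / 86.4000 = -0.509

-0.509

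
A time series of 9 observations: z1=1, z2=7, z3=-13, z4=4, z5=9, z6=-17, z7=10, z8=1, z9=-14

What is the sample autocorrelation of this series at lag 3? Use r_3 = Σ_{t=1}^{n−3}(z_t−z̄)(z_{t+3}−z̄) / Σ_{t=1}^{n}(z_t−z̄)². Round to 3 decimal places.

Mean z̄ = (1 + 7 − 13 + 4 + 9 − 17 + 10 + 1 − 14)/9 = -1.3333
Σ(z_t−z̄)(z_{t+3}−z̄) = (12.4444) + (86.1111) + (182.7778) + (60.4444) + (24.1111) + (198.4444) = 564.3333
Denominator Σ(z_t−z̄)² = 886.0000
r_3 = 564.3333 / 886.0000 = 0.637

0.637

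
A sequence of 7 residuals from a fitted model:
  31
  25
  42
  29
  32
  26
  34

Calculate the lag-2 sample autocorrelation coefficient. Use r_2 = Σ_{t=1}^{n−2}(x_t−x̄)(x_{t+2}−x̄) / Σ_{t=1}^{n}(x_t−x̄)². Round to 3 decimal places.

Mean x̄ = (31 + 25 + 42 + 29 + 32 + 26 + 34)/7 = 31.2857
Deviations from mean: -0.2857, -6.2857, 10.7143, -2.2857, 0.7143, -5.2857, 2.7143
Numerator Σ_{t=1}^{5}(x_t−x̄)(x_{t+2}−x̄) = 32.9796
Denominator Σ(x_t−x̄)² = 195.4286
r_2 = 32.9796 / 195.4286 = 0.169

0.169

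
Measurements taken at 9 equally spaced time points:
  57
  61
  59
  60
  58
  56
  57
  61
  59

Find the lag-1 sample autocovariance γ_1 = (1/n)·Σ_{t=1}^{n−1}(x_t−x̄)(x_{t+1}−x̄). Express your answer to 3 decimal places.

Mean x̄ = (57 + 61 + 59 + 60 + 58 + 56 + 57 + 61 + 59)/9 = 58.6667
Σ_{t=1}^{8}(x_t−x̄)(x_{t+1}−x̄) = -0.4444
γ_1 = -0.4444 / 9 = -0.049

-0.049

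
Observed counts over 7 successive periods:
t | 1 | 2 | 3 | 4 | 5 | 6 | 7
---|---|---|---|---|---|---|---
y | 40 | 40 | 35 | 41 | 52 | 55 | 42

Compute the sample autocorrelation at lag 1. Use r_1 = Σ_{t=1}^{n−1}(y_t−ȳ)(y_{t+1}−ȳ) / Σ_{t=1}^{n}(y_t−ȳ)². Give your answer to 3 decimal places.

Mean ȳ = (40 + 40 + 35 + 41 + 52 + 55 + 42)/7 = 43.5714
Deviations from mean: -3.5714, -3.5714, -8.5714, -2.5714, 8.4286, 11.4286, -1.5714
Numerator Σ_{t=1}^{6}(y_t−ȳ)(y_{t+1}−ȳ) = 122.1020
Denominator Σ(y_t−ȳ)² = 309.7143
r_1 = 122.1020 / 309.7143 = 0.394

0.394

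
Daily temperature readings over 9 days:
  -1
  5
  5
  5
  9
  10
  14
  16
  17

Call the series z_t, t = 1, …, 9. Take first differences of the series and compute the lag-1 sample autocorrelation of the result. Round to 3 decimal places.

-0.353

First differences Δz: 6, 0, 0, 4, 1, 4, 2, 1
Mean of differences = 2.2500
Numerator Σ(Δz_t−Δz̄)(Δz_{t+1}−Δz̄) = -11.8125
Denominator Σ(Δz_t−Δz̄)² = 33.5000
r_1(Δz) = -11.8125 / 33.5000 = -0.353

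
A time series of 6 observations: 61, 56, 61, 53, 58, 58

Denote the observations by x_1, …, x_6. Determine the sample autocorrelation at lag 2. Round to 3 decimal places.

0.397

Mean x̄ = (61 + 56 + 61 + 53 + 58 + 58)/6 = 57.8333
Numerator Σ_{t=1}^{4}(x_t−x̄)(x_{t+2}−x̄) = 18.6111
Denominator Σ(x_t−x̄)² = 46.8333
r_2 = 18.6111 / 46.8333 = 0.397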